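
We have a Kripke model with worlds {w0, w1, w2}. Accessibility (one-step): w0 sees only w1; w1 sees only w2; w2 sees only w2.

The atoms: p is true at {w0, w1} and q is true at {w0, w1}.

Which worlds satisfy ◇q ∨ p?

{w0, w1}

w0: ◇q is T, p is T. ✓
w1: ◇q is F, p is T. ✓
w2: ◇q is F, p is F. ✗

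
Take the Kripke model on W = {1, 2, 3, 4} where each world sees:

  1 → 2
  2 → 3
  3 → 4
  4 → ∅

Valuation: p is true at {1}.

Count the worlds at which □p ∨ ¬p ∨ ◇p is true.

1: □p ∨ ¬p is F, ◇p is F. ✗
2: □p ∨ ¬p is T, ◇p is F. ✓
3: □p ∨ ¬p is T, ◇p is F. ✓
4: □p ∨ ¬p is T, ◇p is F. ✓
Satisfying worlds: {2, 3, 4}.

3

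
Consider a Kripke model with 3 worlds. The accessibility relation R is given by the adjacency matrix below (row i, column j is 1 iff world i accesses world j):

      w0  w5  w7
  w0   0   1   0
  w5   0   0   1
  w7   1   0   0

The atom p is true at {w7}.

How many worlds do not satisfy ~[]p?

1

w0: []p is F. ✓
w5: []p is T. ✗
w7: []p is F. ✓
Satisfying worlds: {w0, w7}.
So ~[]p fails at the other 1 world.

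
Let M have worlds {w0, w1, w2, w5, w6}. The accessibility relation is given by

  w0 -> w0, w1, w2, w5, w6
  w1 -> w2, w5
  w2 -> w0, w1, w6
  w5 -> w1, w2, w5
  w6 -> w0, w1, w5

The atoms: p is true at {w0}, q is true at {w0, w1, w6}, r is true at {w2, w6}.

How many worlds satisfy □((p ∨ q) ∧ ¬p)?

w0: successors {w0, w1, w2, w5, w6}; (p ∨ q) ∧ ¬p there: w0:F, w1:T, w2:F, w5:F, w6:T. ✗
w1: successors {w2, w5}; (p ∨ q) ∧ ¬p there: w2:F, w5:F. ✗
w2: successors {w0, w1, w6}; (p ∨ q) ∧ ¬p there: w0:F, w1:T, w6:T. ✗
w5: successors {w1, w2, w5}; (p ∨ q) ∧ ¬p there: w1:T, w2:F, w5:F. ✗
w6: successors {w0, w1, w5}; (p ∨ q) ∧ ¬p there: w0:F, w1:T, w5:F. ✗
Satisfying worlds: ∅.

0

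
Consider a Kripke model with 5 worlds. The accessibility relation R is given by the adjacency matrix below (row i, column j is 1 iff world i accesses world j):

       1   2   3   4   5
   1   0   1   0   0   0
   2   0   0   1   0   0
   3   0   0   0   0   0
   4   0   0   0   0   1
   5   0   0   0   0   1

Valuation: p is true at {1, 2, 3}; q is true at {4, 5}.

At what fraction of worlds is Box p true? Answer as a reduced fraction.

1: successors {2}; p there: 2:T. ✓
2: successors {3}; p there: 3:T. ✓
3: no successors, so Box p holds vacuously. ✓
4: successors {5}; p there: 5:F. ✗
5: successors {5}; p there: 5:F. ✗
That's 3 of 5 worlds, so 3/5.

3/5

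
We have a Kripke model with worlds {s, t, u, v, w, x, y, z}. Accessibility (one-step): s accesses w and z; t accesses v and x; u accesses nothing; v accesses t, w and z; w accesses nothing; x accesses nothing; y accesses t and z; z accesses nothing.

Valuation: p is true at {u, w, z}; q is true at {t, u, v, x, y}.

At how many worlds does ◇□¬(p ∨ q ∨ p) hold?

4

s: successors {w, z}; □¬(p ∨ q ∨ p) there: w:T, z:T. ✓
t: successors {v, x}; □¬(p ∨ q ∨ p) there: v:F, x:T. ✓
u: no successors, so ◇□¬(p ∨ q ∨ p) fails. ✗
v: successors {t, w, z}; □¬(p ∨ q ∨ p) there: t:F, w:T, z:T. ✓
w: no successors, so ◇□¬(p ∨ q ∨ p) fails. ✗
x: no successors, so ◇□¬(p ∨ q ∨ p) fails. ✗
y: successors {t, z}; □¬(p ∨ q ∨ p) there: t:F, z:T. ✓
z: no successors, so ◇□¬(p ∨ q ∨ p) fails. ✗
Satisfying worlds: {s, t, v, y}.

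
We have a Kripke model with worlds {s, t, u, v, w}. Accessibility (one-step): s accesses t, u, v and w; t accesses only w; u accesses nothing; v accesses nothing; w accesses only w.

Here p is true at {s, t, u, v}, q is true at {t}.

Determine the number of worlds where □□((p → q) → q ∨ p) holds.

s: successors {t, u, v, w}; □((p → q) → q ∨ p) there: t:F, u:T, v:T, w:F. ✗
t: successors {w}; □((p → q) → q ∨ p) there: w:F. ✗
u: no successors, so □□((p → q) → q ∨ p) holds vacuously. ✓
v: no successors, so □□((p → q) → q ∨ p) holds vacuously. ✓
w: successors {w}; □((p → q) → q ∨ p) there: w:F. ✗
Satisfying worlds: {u, v}.

2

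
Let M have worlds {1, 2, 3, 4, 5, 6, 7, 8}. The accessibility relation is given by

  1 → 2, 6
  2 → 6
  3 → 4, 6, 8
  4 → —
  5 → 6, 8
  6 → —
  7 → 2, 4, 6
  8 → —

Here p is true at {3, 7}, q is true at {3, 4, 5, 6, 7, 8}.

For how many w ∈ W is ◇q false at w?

1: successors {2, 6}; q there: 2:F, 6:T. ✓
2: successors {6}; q there: 6:T. ✓
3: successors {4, 6, 8}; q there: 4:T, 6:T, 8:T. ✓
4: no successors, so ◇q fails. ✗
5: successors {6, 8}; q there: 6:T, 8:T. ✓
6: no successors, so ◇q fails. ✗
7: successors {2, 4, 6}; q there: 2:F, 4:T, 6:T. ✓
8: no successors, so ◇q fails. ✗
Satisfying worlds: {1, 2, 3, 5, 7}.
So ◇q fails at the other 3 worlds.

3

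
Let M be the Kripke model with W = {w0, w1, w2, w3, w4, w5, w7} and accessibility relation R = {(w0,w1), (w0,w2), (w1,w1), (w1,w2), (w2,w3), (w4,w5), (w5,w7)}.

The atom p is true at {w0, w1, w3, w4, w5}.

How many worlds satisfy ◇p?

4

w0: successors {w1, w2}; p there: w1:T, w2:F. ✓
w1: successors {w1, w2}; p there: w1:T, w2:F. ✓
w2: successors {w3}; p there: w3:T. ✓
w3: no successors, so ◇p fails. ✗
w4: successors {w5}; p there: w5:T. ✓
w5: successors {w7}; p there: w7:F. ✗
w7: no successors, so ◇p fails. ✗
Satisfying worlds: {w0, w1, w2, w4}.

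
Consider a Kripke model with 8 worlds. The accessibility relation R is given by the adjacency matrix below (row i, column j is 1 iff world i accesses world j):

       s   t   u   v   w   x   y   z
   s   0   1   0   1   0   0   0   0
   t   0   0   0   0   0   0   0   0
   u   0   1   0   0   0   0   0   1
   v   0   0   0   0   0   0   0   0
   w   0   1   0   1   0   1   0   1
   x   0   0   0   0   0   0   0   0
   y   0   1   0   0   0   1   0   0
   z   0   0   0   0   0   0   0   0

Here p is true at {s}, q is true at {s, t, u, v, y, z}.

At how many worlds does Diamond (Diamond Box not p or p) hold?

0

s: successors {t, v}; Diamond Box not p or p there: t:F, v:F. ✗
t: no successors, so Diamond (Diamond Box not p or p) fails. ✗
u: successors {t, z}; Diamond Box not p or p there: t:F, z:F. ✗
v: no successors, so Diamond (Diamond Box not p or p) fails. ✗
w: successors {t, v, x, z}; Diamond Box not p or p there: t:F, v:F, x:F, z:F. ✗
x: no successors, so Diamond (Diamond Box not p or p) fails. ✗
y: successors {t, x}; Diamond Box not p or p there: t:F, x:F. ✗
z: no successors, so Diamond (Diamond Box not p or p) fails. ✗
Satisfying worlds: ∅.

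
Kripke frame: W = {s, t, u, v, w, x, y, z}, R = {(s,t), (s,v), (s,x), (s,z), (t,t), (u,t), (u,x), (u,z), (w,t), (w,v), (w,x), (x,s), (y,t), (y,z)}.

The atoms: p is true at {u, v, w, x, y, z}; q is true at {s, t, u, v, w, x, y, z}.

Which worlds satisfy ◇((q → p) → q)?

s: successors {t, v, x, z}; (q → p) → q there: t:T, v:T, x:T, z:T. ✓
t: successors {t}; (q → p) → q there: t:T. ✓
u: successors {t, x, z}; (q → p) → q there: t:T, x:T, z:T. ✓
v: no successors, so ◇((q → p) → q) fails. ✗
w: successors {t, v, x}; (q → p) → q there: t:T, v:T, x:T. ✓
x: successors {s}; (q → p) → q there: s:T. ✓
y: successors {t, z}; (q → p) → q there: t:T, z:T. ✓
z: no successors, so ◇((q → p) → q) fails. ✗

{s, t, u, w, x, y}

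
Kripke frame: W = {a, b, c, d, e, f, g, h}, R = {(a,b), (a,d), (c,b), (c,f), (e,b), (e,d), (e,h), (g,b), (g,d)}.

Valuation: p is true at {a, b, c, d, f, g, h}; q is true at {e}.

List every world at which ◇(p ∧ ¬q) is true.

{a, c, e, g}

a: successors {b, d}; p ∧ ¬q there: b:T, d:T. ✓
b: no successors, so ◇(p ∧ ¬q) fails. ✗
c: successors {b, f}; p ∧ ¬q there: b:T, f:T. ✓
d: no successors, so ◇(p ∧ ¬q) fails. ✗
e: successors {b, d, h}; p ∧ ¬q there: b:T, d:T, h:T. ✓
f: no successors, so ◇(p ∧ ¬q) fails. ✗
g: successors {b, d}; p ∧ ¬q there: b:T, d:T. ✓
h: no successors, so ◇(p ∧ ¬q) fails. ✗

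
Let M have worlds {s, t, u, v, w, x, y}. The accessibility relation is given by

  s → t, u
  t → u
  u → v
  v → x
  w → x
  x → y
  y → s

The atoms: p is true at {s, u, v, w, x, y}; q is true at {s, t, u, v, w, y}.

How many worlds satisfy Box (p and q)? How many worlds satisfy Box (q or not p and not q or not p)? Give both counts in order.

For Box (p and q):
s: successors {t, u}; p and q there: t:F, u:T. ✗
t: successors {u}; p and q there: u:T. ✓
u: successors {v}; p and q there: v:T. ✓
v: successors {x}; p and q there: x:F. ✗
w: successors {x}; p and q there: x:F. ✗
x: successors {y}; p and q there: y:T. ✓
y: successors {s}; p and q there: s:T. ✓
— 4 worlds.
For Box (q or not p and not q or not p):
s: successors {t, u}; q or not p and not q or not p there: t:T, u:T. ✓
t: successors {u}; q or not p and not q or not p there: u:T. ✓
u: successors {v}; q or not p and not q or not p there: v:T. ✓
v: successors {x}; q or not p and not q or not p there: x:F. ✗
w: successors {x}; q or not p and not q or not p there: x:F. ✗
x: successors {y}; q or not p and not q or not p there: y:T. ✓
y: successors {s}; q or not p and not q or not p there: s:T. ✓
— 5 worlds.

4 and 5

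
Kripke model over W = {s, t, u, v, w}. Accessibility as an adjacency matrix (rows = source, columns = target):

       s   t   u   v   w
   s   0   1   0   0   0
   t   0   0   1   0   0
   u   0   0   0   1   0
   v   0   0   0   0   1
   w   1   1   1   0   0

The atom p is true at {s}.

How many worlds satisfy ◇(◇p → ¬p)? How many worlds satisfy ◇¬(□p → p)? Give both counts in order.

For ◇(◇p → ¬p):
s: successors {t}; ◇p → ¬p there: t:T. ✓
t: successors {u}; ◇p → ¬p there: u:T. ✓
u: successors {v}; ◇p → ¬p there: v:T. ✓
v: successors {w}; ◇p → ¬p there: w:T. ✓
w: successors {s, t, u}; ◇p → ¬p there: s:T, t:T, u:T. ✓
— 5 worlds.
For ◇¬(□p → p):
s: successors {t}; ¬(□p → p) there: t:F. ✗
t: successors {u}; ¬(□p → p) there: u:F. ✗
u: successors {v}; ¬(□p → p) there: v:F. ✗
v: successors {w}; ¬(□p → p) there: w:F. ✗
w: successors {s, t, u}; ¬(□p → p) there: s:F, t:F, u:F. ✗
— 0 worlds.

5 and 0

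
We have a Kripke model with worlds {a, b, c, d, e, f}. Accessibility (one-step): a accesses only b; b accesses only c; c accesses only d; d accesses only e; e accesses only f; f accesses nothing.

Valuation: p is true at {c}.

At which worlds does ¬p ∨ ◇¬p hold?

a: ¬p is T, ◇¬p is T. ✓
b: ¬p is T, ◇¬p is F. ✓
c: ¬p is F, ◇¬p is T. ✓
d: ¬p is T, ◇¬p is T. ✓
e: ¬p is T, ◇¬p is T. ✓
f: ¬p is T, ◇¬p is F. ✓

{a, b, c, d, e, f}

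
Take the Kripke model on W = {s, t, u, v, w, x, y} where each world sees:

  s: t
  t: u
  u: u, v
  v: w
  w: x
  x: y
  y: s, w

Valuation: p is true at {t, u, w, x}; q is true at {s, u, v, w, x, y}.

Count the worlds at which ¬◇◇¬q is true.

6

s: ◇◇¬q is F. ✓
t: ◇◇¬q is F. ✓
u: ◇◇¬q is F. ✓
v: ◇◇¬q is F. ✓
w: ◇◇¬q is F. ✓
x: ◇◇¬q is F. ✓
y: ◇◇¬q is T. ✗
Satisfying worlds: {s, t, u, v, w, x}.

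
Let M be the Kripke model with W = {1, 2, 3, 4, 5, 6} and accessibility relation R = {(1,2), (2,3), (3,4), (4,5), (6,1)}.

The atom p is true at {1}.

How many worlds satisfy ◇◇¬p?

4

1: successors {2}; ◇¬p there: 2:T. ✓
2: successors {3}; ◇¬p there: 3:T. ✓
3: successors {4}; ◇¬p there: 4:T. ✓
4: successors {5}; ◇¬p there: 5:F. ✗
5: no successors, so ◇◇¬p fails. ✗
6: successors {1}; ◇¬p there: 1:T. ✓
Satisfying worlds: {1, 2, 3, 6}.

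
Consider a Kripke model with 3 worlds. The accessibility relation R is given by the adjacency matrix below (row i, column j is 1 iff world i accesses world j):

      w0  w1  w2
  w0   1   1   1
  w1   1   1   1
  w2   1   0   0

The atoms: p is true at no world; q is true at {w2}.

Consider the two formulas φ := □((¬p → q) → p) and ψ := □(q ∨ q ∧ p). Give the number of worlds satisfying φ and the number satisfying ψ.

1 and 0

For □((¬p → q) → p):
w0: successors {w0, w1, w2}; (¬p → q) → p there: w0:T, w1:T, w2:F. ✗
w1: successors {w0, w1, w2}; (¬p → q) → p there: w0:T, w1:T, w2:F. ✗
w2: successors {w0}; (¬p → q) → p there: w0:T. ✓
— 1 world.
For □(q ∨ q ∧ p):
w0: successors {w0, w1, w2}; q ∨ q ∧ p there: w0:F, w1:F, w2:T. ✗
w1: successors {w0, w1, w2}; q ∨ q ∧ p there: w0:F, w1:F, w2:T. ✗
w2: successors {w0}; q ∨ q ∧ p there: w0:F. ✗
— 0 worlds.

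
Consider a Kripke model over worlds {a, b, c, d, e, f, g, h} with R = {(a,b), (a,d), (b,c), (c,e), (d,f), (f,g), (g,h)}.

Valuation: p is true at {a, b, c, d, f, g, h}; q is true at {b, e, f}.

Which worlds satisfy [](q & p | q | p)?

{a, b, c, d, e, f, g, h}

a: successors {b, d}; q & p | q | p there: b:T, d:T. ✓
b: successors {c}; q & p | q | p there: c:T. ✓
c: successors {e}; q & p | q | p there: e:T. ✓
d: successors {f}; q & p | q | p there: f:T. ✓
e: no successors, so [](q & p | q | p) holds vacuously. ✓
f: successors {g}; q & p | q | p there: g:T. ✓
g: successors {h}; q & p | q | p there: h:T. ✓
h: no successors, so [](q & p | q | p) holds vacuously. ✓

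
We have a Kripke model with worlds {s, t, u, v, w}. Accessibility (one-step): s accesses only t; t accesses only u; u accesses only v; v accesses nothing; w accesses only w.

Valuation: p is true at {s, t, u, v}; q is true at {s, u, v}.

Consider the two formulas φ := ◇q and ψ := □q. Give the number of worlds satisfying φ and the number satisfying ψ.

For ◇q:
s: successors {t}; q there: t:F. ✗
t: successors {u}; q there: u:T. ✓
u: successors {v}; q there: v:T. ✓
v: no successors, so ◇q fails. ✗
w: successors {w}; q there: w:F. ✗
— 2 worlds.
For □q:
s: successors {t}; q there: t:F. ✗
t: successors {u}; q there: u:T. ✓
u: successors {v}; q there: v:T. ✓
v: no successors, so □q holds vacuously. ✓
w: successors {w}; q there: w:F. ✗
— 3 worlds.

2 and 3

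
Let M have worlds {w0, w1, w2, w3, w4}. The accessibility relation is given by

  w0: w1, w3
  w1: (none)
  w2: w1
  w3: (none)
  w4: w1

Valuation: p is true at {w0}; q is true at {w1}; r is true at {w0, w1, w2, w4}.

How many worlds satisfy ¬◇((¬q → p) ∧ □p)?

2

w0: ◇((¬q → p) ∧ □p) is T. ✗
w1: ◇((¬q → p) ∧ □p) is F. ✓
w2: ◇((¬q → p) ∧ □p) is T. ✗
w3: ◇((¬q → p) ∧ □p) is F. ✓
w4: ◇((¬q → p) ∧ □p) is T. ✗
Satisfying worlds: {w1, w3}.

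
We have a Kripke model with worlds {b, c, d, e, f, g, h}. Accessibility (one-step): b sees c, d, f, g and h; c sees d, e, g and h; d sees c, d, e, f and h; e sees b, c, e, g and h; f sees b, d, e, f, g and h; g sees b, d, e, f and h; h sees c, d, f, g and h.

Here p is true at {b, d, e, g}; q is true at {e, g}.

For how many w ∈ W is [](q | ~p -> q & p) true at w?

b: successors {c, d, f, g, h}; q | ~p -> q & p there: c:F, d:T, f:F, g:T, h:F. ✗
c: successors {d, e, g, h}; q | ~p -> q & p there: d:T, e:T, g:T, h:F. ✗
d: successors {c, d, e, f, h}; q | ~p -> q & p there: c:F, d:T, e:T, f:F, h:F. ✗
e: successors {b, c, e, g, h}; q | ~p -> q & p there: b:T, c:F, e:T, g:T, h:F. ✗
f: successors {b, d, e, f, g, h}; q | ~p -> q & p there: b:T, d:T, e:T, f:F, g:T, h:F. ✗
g: successors {b, d, e, f, h}; q | ~p -> q & p there: b:T, d:T, e:T, f:F, h:F. ✗
h: successors {c, d, f, g, h}; q | ~p -> q & p there: c:F, d:T, f:F, g:T, h:F. ✗
Satisfying worlds: ∅.

0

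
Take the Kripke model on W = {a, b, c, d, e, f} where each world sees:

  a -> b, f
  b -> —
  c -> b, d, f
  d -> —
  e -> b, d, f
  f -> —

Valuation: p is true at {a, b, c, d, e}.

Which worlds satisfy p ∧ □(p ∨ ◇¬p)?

a: p is T, □(p ∨ ◇¬p) is F. ✗
b: p is T, □(p ∨ ◇¬p) is T. ✓
c: p is T, □(p ∨ ◇¬p) is F. ✗
d: p is T, □(p ∨ ◇¬p) is T. ✓
e: p is T, □(p ∨ ◇¬p) is F. ✗
f: p is F, □(p ∨ ◇¬p) is T. ✗

{b, d}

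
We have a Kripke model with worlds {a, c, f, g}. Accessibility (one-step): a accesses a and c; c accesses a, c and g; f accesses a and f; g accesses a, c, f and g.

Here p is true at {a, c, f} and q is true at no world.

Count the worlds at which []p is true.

a: successors {a, c}; p there: a:T, c:T. ✓
c: successors {a, c, g}; p there: a:T, c:T, g:F. ✗
f: successors {a, f}; p there: a:T, f:T. ✓
g: successors {a, c, f, g}; p there: a:T, c:T, f:T, g:F. ✗
Satisfying worlds: {a, f}.

2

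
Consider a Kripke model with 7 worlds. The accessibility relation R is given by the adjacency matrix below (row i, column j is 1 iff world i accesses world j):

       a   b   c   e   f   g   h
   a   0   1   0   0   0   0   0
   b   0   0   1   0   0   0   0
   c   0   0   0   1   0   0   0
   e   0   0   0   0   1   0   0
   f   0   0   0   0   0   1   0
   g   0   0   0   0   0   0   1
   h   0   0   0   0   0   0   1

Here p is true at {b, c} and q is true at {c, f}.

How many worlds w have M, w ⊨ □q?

a: successors {b}; q there: b:F. ✗
b: successors {c}; q there: c:T. ✓
c: successors {e}; q there: e:F. ✗
e: successors {f}; q there: f:T. ✓
f: successors {g}; q there: g:F. ✗
g: successors {h}; q there: h:F. ✗
h: successors {h}; q there: h:F. ✗
Satisfying worlds: {b, e}.

2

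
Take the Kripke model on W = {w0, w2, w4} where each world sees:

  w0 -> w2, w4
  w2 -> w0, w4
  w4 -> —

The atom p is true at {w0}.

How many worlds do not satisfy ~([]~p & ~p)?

w0: []~p & ~p is F. ✓
w2: []~p & ~p is F. ✓
w4: []~p & ~p is T. ✗
Satisfying worlds: {w0, w2}.
So ~([]~p & ~p) fails at the other 1 world.

1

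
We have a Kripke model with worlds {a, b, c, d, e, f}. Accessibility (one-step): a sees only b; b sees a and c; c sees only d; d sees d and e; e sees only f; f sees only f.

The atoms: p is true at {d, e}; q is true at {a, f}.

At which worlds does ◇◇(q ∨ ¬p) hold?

a: successors {b}; ◇(q ∨ ¬p) there: b:T. ✓
b: successors {a, c}; ◇(q ∨ ¬p) there: a:T, c:F. ✓
c: successors {d}; ◇(q ∨ ¬p) there: d:F. ✗
d: successors {d, e}; ◇(q ∨ ¬p) there: d:F, e:T. ✓
e: successors {f}; ◇(q ∨ ¬p) there: f:T. ✓
f: successors {f}; ◇(q ∨ ¬p) there: f:T. ✓

{a, b, d, e, f}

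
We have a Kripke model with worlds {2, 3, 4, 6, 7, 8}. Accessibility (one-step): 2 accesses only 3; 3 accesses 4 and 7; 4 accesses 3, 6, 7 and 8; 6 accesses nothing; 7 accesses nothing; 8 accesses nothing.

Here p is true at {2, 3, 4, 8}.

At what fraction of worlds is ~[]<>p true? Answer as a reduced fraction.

1/3

2: []<>p is T. ✗
3: []<>p is F. ✓
4: []<>p is F. ✓
6: []<>p is T. ✗
7: []<>p is T. ✗
8: []<>p is T. ✗
That's 2 of 6 worlds, so 2/6 = 1/3.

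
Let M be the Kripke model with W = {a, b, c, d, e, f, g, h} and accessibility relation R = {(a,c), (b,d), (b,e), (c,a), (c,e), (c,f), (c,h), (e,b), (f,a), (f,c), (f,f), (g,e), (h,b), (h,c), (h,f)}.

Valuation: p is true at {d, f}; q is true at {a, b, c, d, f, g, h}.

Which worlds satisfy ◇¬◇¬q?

a: successors {c}; ¬◇¬q there: c:F. ✗
b: successors {d, e}; ¬◇¬q there: d:T, e:T. ✓
c: successors {a, e, f, h}; ¬◇¬q there: a:T, e:T, f:T, h:T. ✓
d: no successors, so ◇¬◇¬q fails. ✗
e: successors {b}; ¬◇¬q there: b:F. ✗
f: successors {a, c, f}; ¬◇¬q there: a:T, c:F, f:T. ✓
g: successors {e}; ¬◇¬q there: e:T. ✓
h: successors {b, c, f}; ¬◇¬q there: b:F, c:F, f:T. ✓

{b, c, f, g, h}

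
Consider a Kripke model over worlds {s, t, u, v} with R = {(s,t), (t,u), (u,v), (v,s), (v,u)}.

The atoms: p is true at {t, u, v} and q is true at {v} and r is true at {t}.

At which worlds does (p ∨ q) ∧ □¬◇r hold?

s: p ∨ q is F, □¬◇r is T. ✗
t: p ∨ q is T, □¬◇r is T. ✓
u: p ∨ q is T, □¬◇r is T. ✓
v: p ∨ q is T, □¬◇r is F. ✗

{t, u}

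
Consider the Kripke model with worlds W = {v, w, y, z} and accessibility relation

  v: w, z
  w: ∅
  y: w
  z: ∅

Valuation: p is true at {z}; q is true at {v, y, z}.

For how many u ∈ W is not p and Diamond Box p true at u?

2

v: not p is T, Diamond Box p is T. ✓
w: not p is T, Diamond Box p is F. ✗
y: not p is T, Diamond Box p is T. ✓
z: not p is F, Diamond Box p is F. ✗
Satisfying worlds: {v, y}.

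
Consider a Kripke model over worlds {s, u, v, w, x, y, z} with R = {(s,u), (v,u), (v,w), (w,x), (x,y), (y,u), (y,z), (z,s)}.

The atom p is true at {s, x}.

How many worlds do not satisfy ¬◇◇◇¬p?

s: ◇◇◇¬p is F. ✓
u: ◇◇◇¬p is F. ✓
v: ◇◇◇¬p is T. ✗
w: ◇◇◇¬p is T. ✗
x: ◇◇◇¬p is F. ✓
y: ◇◇◇¬p is T. ✗
z: ◇◇◇¬p is F. ✓
Satisfying worlds: {s, u, x, z}.
So ¬◇◇◇¬p fails at the other 3 worlds.

3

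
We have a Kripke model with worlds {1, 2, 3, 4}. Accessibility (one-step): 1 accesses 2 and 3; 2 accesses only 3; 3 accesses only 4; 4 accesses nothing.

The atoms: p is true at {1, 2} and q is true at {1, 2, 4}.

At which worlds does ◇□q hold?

1: successors {2, 3}; □q there: 2:F, 3:T. ✓
2: successors {3}; □q there: 3:T. ✓
3: successors {4}; □q there: 4:T. ✓
4: no successors, so ◇□q fails. ✗

{1, 2, 3}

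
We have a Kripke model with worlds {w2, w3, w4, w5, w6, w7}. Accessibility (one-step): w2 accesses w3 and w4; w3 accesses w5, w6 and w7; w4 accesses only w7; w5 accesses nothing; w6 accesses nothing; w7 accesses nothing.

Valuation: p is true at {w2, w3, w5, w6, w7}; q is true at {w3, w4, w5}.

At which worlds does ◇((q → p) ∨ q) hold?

{w2, w3, w4}

w2: successors {w3, w4}; (q → p) ∨ q there: w3:T, w4:T. ✓
w3: successors {w5, w6, w7}; (q → p) ∨ q there: w5:T, w6:T, w7:T. ✓
w4: successors {w7}; (q → p) ∨ q there: w7:T. ✓
w5: no successors, so ◇((q → p) ∨ q) fails. ✗
w6: no successors, so ◇((q → p) ∨ q) fails. ✗
w7: no successors, so ◇((q → p) ∨ q) fails. ✗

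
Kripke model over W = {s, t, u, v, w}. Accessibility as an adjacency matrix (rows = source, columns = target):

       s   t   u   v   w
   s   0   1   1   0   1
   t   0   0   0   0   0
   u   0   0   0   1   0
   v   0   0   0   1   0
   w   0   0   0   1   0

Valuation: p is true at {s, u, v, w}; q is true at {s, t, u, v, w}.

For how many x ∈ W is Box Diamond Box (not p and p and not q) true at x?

s: successors {t, u, w}; Diamond Box (not p and p and not q) there: t:F, u:F, w:F. ✗
t: no successors, so Box Diamond Box (not p and p and not q) holds vacuously. ✓
u: successors {v}; Diamond Box (not p and p and not q) there: v:F. ✗
v: successors {v}; Diamond Box (not p and p and not q) there: v:F. ✗
w: successors {v}; Diamond Box (not p and p and not q) there: v:F. ✗
Satisfying worlds: {t}.

1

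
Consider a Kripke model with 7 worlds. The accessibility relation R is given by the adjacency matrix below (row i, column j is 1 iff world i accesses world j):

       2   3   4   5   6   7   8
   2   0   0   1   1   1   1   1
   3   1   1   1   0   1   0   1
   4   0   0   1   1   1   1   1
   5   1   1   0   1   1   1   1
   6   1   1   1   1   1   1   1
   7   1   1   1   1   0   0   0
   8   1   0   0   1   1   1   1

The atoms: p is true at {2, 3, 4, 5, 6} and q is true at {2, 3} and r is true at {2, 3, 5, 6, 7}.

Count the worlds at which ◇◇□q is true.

0

2: successors {4, 5, 6, 7, 8}; ◇□q there: 4:F, 5:F, 6:F, 7:F, 8:F. ✗
3: successors {2, 3, 4, 6, 8}; ◇□q there: 2:F, 3:F, 4:F, 6:F, 8:F. ✗
4: successors {4, 5, 6, 7, 8}; ◇□q there: 4:F, 5:F, 6:F, 7:F, 8:F. ✗
5: successors {2, 3, 5, 6, 7, 8}; ◇□q there: 2:F, 3:F, 5:F, 6:F, 7:F, 8:F. ✗
6: successors {2, 3, 4, 5, 6, 7, 8}; ◇□q there: 2:F, 3:F, 4:F, 5:F, 6:F, 7:F, 8:F. ✗
7: successors {2, 3, 4, 5}; ◇□q there: 2:F, 3:F, 4:F, 5:F. ✗
8: successors {2, 5, 6, 7, 8}; ◇□q there: 2:F, 5:F, 6:F, 7:F, 8:F. ✗
Satisfying worlds: ∅.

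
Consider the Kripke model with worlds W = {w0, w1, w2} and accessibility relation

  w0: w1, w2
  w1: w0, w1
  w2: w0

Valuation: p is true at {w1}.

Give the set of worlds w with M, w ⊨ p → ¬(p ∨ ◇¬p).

w0: p is F, ¬(p ∨ ◇¬p) is F. ✓
w1: p is T, ¬(p ∨ ◇¬p) is F. ✗
w2: p is F, ¬(p ∨ ◇¬p) is F. ✓

{w0, w2}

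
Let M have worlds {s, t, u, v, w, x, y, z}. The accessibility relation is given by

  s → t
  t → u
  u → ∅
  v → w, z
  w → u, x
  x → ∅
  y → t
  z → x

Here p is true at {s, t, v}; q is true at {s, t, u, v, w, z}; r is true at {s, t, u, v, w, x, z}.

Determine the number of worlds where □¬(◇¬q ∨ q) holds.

s: successors {t}; ¬(◇¬q ∨ q) there: t:F. ✗
t: successors {u}; ¬(◇¬q ∨ q) there: u:F. ✗
u: no successors, so □¬(◇¬q ∨ q) holds vacuously. ✓
v: successors {w, z}; ¬(◇¬q ∨ q) there: w:F, z:F. ✗
w: successors {u, x}; ¬(◇¬q ∨ q) there: u:F, x:T. ✗
x: no successors, so □¬(◇¬q ∨ q) holds vacuously. ✓
y: successors {t}; ¬(◇¬q ∨ q) there: t:F. ✗
z: successors {x}; ¬(◇¬q ∨ q) there: x:T. ✓
Satisfying worlds: {u, x, z}.

3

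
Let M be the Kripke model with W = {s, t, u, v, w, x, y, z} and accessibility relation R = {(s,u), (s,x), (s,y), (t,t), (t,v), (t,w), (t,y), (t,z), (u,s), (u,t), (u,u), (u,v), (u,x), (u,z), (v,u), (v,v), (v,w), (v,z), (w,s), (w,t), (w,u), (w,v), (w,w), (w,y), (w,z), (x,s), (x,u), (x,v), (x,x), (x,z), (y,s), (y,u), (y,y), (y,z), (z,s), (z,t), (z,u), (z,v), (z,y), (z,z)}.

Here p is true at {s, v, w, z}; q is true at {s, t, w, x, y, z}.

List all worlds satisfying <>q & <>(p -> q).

s: <>q is T, <>(p -> q) is T. ✓
t: <>q is T, <>(p -> q) is T. ✓
u: <>q is T, <>(p -> q) is T. ✓
v: <>q is T, <>(p -> q) is T. ✓
w: <>q is T, <>(p -> q) is T. ✓
x: <>q is T, <>(p -> q) is T. ✓
y: <>q is T, <>(p -> q) is T. ✓
z: <>q is T, <>(p -> q) is T. ✓

{s, t, u, v, w, x, y, z}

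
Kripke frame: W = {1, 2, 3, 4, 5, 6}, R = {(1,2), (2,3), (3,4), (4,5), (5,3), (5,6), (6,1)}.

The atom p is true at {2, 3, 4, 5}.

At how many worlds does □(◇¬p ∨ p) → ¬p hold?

1: □(◇¬p ∨ p) is T, ¬p is T. ✓
2: □(◇¬p ∨ p) is T, ¬p is F. ✗
3: □(◇¬p ∨ p) is T, ¬p is F. ✗
4: □(◇¬p ∨ p) is T, ¬p is F. ✗
5: □(◇¬p ∨ p) is T, ¬p is F. ✗
6: □(◇¬p ∨ p) is F, ¬p is T. ✓
Satisfying worlds: {1, 6}.

2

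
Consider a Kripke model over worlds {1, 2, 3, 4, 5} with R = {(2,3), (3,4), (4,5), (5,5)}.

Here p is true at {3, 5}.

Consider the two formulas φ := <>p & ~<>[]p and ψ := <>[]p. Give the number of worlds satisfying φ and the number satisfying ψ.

For <>p & ~<>[]p:
1: <>p is F, ~<>[]p is T. ✗
2: <>p is T, ~<>[]p is T. ✓
3: <>p is F, ~<>[]p is F. ✗
4: <>p is T, ~<>[]p is F. ✗
5: <>p is T, ~<>[]p is F. ✗
— 1 world.
For <>[]p:
1: no successors, so <>[]p fails. ✗
2: successors {3}; []p there: 3:F. ✗
3: successors {4}; []p there: 4:T. ✓
4: successors {5}; []p there: 5:T. ✓
5: successors {5}; []p there: 5:T. ✓
— 3 worlds.

1 and 3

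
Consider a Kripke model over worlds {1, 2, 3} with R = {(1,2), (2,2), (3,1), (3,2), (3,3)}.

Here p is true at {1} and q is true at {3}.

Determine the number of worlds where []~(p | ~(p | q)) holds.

1: successors {2}; ~(p | ~(p | q)) there: 2:F. ✗
2: successors {2}; ~(p | ~(p | q)) there: 2:F. ✗
3: successors {1, 2, 3}; ~(p | ~(p | q)) there: 1:F, 2:F, 3:T. ✗
Satisfying worlds: ∅.

0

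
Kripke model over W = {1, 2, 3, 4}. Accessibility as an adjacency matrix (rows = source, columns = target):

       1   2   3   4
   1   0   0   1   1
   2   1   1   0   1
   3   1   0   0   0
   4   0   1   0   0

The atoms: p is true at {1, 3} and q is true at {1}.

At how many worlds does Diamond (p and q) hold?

1: successors {3, 4}; p and q there: 3:F, 4:F. ✗
2: successors {1, 2, 4}; p and q there: 1:T, 2:F, 4:F. ✓
3: successors {1}; p and q there: 1:T. ✓
4: successors {2}; p and q there: 2:F. ✗
Satisfying worlds: {2, 3}.

2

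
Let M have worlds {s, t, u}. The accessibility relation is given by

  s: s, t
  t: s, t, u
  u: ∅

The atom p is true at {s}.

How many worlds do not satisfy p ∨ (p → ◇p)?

0

s: p is T, p → ◇p is T. ✓
t: p is F, p → ◇p is T. ✓
u: p is F, p → ◇p is T. ✓
Satisfying worlds: {s, t, u}.
So p ∨ (p → ◇p) fails at the other 0 worlds.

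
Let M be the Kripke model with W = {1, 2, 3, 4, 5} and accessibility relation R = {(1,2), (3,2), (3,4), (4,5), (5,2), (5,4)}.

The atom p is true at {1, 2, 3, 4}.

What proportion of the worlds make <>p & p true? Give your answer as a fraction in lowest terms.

2/5

1: <>p is T, p is T. ✓
2: <>p is F, p is T. ✗
3: <>p is T, p is T. ✓
4: <>p is F, p is T. ✗
5: <>p is T, p is F. ✗
That's 2 of 5 worlds, so 2/5.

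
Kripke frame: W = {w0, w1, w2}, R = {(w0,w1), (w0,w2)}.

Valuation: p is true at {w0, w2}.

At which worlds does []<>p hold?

{w1, w2}

w0: successors {w1, w2}; <>p there: w1:F, w2:F. ✗
w1: no successors, so []<>p holds vacuously. ✓
w2: no successors, so []<>p holds vacuously. ✓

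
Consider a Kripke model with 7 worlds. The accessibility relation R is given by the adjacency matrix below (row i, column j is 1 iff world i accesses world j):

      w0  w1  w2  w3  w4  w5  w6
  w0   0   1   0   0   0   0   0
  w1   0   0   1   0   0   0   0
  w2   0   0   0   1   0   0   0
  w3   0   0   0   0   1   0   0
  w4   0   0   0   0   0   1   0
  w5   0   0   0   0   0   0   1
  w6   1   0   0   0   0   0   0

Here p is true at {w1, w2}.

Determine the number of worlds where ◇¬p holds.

w0: successors {w1}; ¬p there: w1:F. ✗
w1: successors {w2}; ¬p there: w2:F. ✗
w2: successors {w3}; ¬p there: w3:T. ✓
w3: successors {w4}; ¬p there: w4:T. ✓
w4: successors {w5}; ¬p there: w5:T. ✓
w5: successors {w6}; ¬p there: w6:T. ✓
w6: successors {w0}; ¬p there: w0:T. ✓
Satisfying worlds: {w2, w3, w4, w5, w6}.

5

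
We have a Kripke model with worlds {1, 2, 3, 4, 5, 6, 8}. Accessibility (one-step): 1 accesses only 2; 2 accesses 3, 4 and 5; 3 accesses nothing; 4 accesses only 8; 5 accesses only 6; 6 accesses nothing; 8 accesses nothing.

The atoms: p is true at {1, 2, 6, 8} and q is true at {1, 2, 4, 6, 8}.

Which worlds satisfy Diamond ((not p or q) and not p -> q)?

{1, 2, 4, 5}

1: successors {2}; (not p or q) and not p -> q there: 2:T. ✓
2: successors {3, 4, 5}; (not p or q) and not p -> q there: 3:F, 4:T, 5:F. ✓
3: no successors, so Diamond ((not p or q) and not p -> q) fails. ✗
4: successors {8}; (not p or q) and not p -> q there: 8:T. ✓
5: successors {6}; (not p or q) and not p -> q there: 6:T. ✓
6: no successors, so Diamond ((not p or q) and not p -> q) fails. ✗
8: no successors, so Diamond ((not p or q) and not p -> q) fails. ✗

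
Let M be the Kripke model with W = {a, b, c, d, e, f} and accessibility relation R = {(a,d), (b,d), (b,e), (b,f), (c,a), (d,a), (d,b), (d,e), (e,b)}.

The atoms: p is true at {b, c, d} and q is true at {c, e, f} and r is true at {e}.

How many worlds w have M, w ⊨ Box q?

a: successors {d}; q there: d:F. ✗
b: successors {d, e, f}; q there: d:F, e:T, f:T. ✗
c: successors {a}; q there: a:F. ✗
d: successors {a, b, e}; q there: a:F, b:F, e:T. ✗
e: successors {b}; q there: b:F. ✗
f: no successors, so Box q holds vacuously. ✓
Satisfying worlds: {f}.

1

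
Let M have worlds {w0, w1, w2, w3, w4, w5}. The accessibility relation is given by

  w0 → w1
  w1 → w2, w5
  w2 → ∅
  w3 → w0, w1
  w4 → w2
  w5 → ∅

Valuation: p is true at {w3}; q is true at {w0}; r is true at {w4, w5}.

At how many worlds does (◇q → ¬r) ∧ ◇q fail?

w0: ◇q → ¬r is T, ◇q is F. ✗
w1: ◇q → ¬r is T, ◇q is F. ✗
w2: ◇q → ¬r is T, ◇q is F. ✗
w3: ◇q → ¬r is T, ◇q is T. ✓
w4: ◇q → ¬r is T, ◇q is F. ✗
w5: ◇q → ¬r is T, ◇q is F. ✗
Satisfying worlds: {w3}.
So (◇q → ¬r) ∧ ◇q fails at the other 5 worlds.

5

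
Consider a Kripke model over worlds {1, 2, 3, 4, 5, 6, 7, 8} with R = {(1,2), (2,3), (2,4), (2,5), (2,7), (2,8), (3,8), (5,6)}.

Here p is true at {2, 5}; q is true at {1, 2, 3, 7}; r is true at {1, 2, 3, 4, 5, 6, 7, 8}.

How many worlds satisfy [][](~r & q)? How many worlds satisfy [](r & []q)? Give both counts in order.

6 and 6

For [][](~r & q):
1: successors {2}; [](~r & q) there: 2:F. ✗
2: successors {3, 4, 5, 7, 8}; [](~r & q) there: 3:F, 4:T, 5:F, 7:T, 8:T. ✗
3: successors {8}; [](~r & q) there: 8:T. ✓
4: no successors, so [][](~r & q) holds vacuously. ✓
5: successors {6}; [](~r & q) there: 6:T. ✓
6: no successors, so [][](~r & q) holds vacuously. ✓
7: no successors, so [][](~r & q) holds vacuously. ✓
8: no successors, so [][](~r & q) holds vacuously. ✓
— 6 worlds.
For [](r & []q):
1: successors {2}; r & []q there: 2:F. ✗
2: successors {3, 4, 5, 7, 8}; r & []q there: 3:F, 4:T, 5:F, 7:T, 8:T. ✗
3: successors {8}; r & []q there: 8:T. ✓
4: no successors, so [](r & []q) holds vacuously. ✓
5: successors {6}; r & []q there: 6:T. ✓
6: no successors, so [](r & []q) holds vacuously. ✓
7: no successors, so [](r & []q) holds vacuously. ✓
8: no successors, so [](r & []q) holds vacuously. ✓
— 6 worlds.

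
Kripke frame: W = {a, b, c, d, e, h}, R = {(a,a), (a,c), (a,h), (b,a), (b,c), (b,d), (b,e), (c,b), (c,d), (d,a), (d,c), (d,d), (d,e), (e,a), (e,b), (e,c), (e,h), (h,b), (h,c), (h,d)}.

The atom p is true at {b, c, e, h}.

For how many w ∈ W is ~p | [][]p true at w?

2

a: ~p is T, [][]p is F. ✓
b: ~p is F, [][]p is F. ✗
c: ~p is F, [][]p is F. ✗
d: ~p is T, [][]p is F. ✓
e: ~p is F, [][]p is F. ✗
h: ~p is F, [][]p is F. ✗
Satisfying worlds: {a, d}.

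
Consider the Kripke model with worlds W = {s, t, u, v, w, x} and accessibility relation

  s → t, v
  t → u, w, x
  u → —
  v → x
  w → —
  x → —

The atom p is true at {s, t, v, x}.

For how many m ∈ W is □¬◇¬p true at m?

s: successors {t, v}; ¬◇¬p there: t:F, v:T. ✗
t: successors {u, w, x}; ¬◇¬p there: u:T, w:T, x:T. ✓
u: no successors, so □¬◇¬p holds vacuously. ✓
v: successors {x}; ¬◇¬p there: x:T. ✓
w: no successors, so □¬◇¬p holds vacuously. ✓
x: no successors, so □¬◇¬p holds vacuously. ✓
Satisfying worlds: {t, u, v, w, x}.

5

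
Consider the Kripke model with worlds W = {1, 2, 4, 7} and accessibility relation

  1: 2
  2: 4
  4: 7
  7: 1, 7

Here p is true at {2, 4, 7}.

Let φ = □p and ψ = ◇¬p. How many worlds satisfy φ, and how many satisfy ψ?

3 and 1

For □p:
1: successors {2}; p there: 2:T. ✓
2: successors {4}; p there: 4:T. ✓
4: successors {7}; p there: 7:T. ✓
7: successors {1, 7}; p there: 1:F, 7:T. ✗
— 3 worlds.
For ◇¬p:
1: successors {2}; ¬p there: 2:F. ✗
2: successors {4}; ¬p there: 4:F. ✗
4: successors {7}; ¬p there: 7:F. ✗
7: successors {1, 7}; ¬p there: 1:T, 7:F. ✓
— 1 world.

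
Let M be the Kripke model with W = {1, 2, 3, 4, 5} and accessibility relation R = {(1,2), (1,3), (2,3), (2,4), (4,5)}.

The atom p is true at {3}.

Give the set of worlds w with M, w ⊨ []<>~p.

1: successors {2, 3}; <>~p there: 2:T, 3:F. ✗
2: successors {3, 4}; <>~p there: 3:F, 4:T. ✗
3: no successors, so []<>~p holds vacuously. ✓
4: successors {5}; <>~p there: 5:F. ✗
5: no successors, so []<>~p holds vacuously. ✓

{3, 5}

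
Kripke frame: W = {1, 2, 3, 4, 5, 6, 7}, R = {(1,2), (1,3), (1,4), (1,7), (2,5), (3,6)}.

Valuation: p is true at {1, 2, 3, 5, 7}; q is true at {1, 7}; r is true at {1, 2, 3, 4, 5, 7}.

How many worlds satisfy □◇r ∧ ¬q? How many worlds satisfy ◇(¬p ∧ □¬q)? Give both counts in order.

For □◇r ∧ ¬q:
1: □◇r is F, ¬q is F. ✗
2: □◇r is F, ¬q is T. ✗
3: □◇r is F, ¬q is T. ✗
4: □◇r is T, ¬q is T. ✓
5: □◇r is T, ¬q is T. ✓
6: □◇r is T, ¬q is T. ✓
7: □◇r is T, ¬q is F. ✗
— 3 worlds.
For ◇(¬p ∧ □¬q):
1: successors {2, 3, 4, 7}; ¬p ∧ □¬q there: 2:F, 3:F, 4:T, 7:F. ✓
2: successors {5}; ¬p ∧ □¬q there: 5:F. ✗
3: successors {6}; ¬p ∧ □¬q there: 6:T. ✓
4: no successors, so ◇(¬p ∧ □¬q) fails. ✗
5: no successors, so ◇(¬p ∧ □¬q) fails. ✗
6: no successors, so ◇(¬p ∧ □¬q) fails. ✗
7: no successors, so ◇(¬p ∧ □¬q) fails. ✗
— 2 worlds.

3 and 2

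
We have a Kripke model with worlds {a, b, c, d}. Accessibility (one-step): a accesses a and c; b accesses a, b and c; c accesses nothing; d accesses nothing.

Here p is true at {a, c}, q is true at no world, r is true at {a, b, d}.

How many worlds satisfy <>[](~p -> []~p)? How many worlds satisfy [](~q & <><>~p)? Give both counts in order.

2 and 2

For <>[](~p -> []~p):
a: successors {a, c}; [](~p -> []~p) there: a:T, c:T. ✓
b: successors {a, b, c}; [](~p -> []~p) there: a:T, b:F, c:T. ✓
c: no successors, so <>[](~p -> []~p) fails. ✗
d: no successors, so <>[](~p -> []~p) fails. ✗
— 2 worlds.
For [](~q & <><>~p):
a: successors {a, c}; ~q & <><>~p there: a:F, c:F. ✗
b: successors {a, b, c}; ~q & <><>~p there: a:F, b:T, c:F. ✗
c: no successors, so [](~q & <><>~p) holds vacuously. ✓
d: no successors, so [](~q & <><>~p) holds vacuously. ✓
— 2 worlds.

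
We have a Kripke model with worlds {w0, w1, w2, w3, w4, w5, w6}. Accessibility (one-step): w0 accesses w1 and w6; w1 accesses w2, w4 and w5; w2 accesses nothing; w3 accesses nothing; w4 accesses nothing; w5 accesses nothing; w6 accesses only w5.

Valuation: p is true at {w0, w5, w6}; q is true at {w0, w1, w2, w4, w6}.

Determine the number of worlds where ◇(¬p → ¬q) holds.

3

w0: successors {w1, w6}; ¬p → ¬q there: w1:F, w6:T. ✓
w1: successors {w2, w4, w5}; ¬p → ¬q there: w2:F, w4:F, w5:T. ✓
w2: no successors, so ◇(¬p → ¬q) fails. ✗
w3: no successors, so ◇(¬p → ¬q) fails. ✗
w4: no successors, so ◇(¬p → ¬q) fails. ✗
w5: no successors, so ◇(¬p → ¬q) fails. ✗
w6: successors {w5}; ¬p → ¬q there: w5:T. ✓
Satisfying worlds: {w0, w1, w6}.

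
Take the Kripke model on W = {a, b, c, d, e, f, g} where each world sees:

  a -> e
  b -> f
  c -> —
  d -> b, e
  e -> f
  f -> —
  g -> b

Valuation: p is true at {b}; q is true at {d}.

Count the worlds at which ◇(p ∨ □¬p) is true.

a: successors {e}; p ∨ □¬p there: e:T. ✓
b: successors {f}; p ∨ □¬p there: f:T. ✓
c: no successors, so ◇(p ∨ □¬p) fails. ✗
d: successors {b, e}; p ∨ □¬p there: b:T, e:T. ✓
e: successors {f}; p ∨ □¬p there: f:T. ✓
f: no successors, so ◇(p ∨ □¬p) fails. ✗
g: successors {b}; p ∨ □¬p there: b:T. ✓
Satisfying worlds: {a, b, d, e, g}.

5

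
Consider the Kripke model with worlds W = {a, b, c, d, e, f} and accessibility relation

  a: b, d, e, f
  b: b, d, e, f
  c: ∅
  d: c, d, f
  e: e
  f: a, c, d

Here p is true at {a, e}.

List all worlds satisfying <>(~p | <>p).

{a, b, d, e, f}

a: successors {b, d, e, f}; ~p | <>p there: b:T, d:T, e:T, f:T. ✓
b: successors {b, d, e, f}; ~p | <>p there: b:T, d:T, e:T, f:T. ✓
c: no successors, so <>(~p | <>p) fails. ✗
d: successors {c, d, f}; ~p | <>p there: c:T, d:T, f:T. ✓
e: successors {e}; ~p | <>p there: e:T. ✓
f: successors {a, c, d}; ~p | <>p there: a:T, c:T, d:T. ✓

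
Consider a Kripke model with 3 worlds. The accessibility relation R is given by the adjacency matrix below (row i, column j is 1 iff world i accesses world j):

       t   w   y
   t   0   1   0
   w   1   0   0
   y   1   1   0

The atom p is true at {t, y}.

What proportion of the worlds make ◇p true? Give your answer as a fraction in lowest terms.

2/3

t: successors {w}; p there: w:F. ✗
w: successors {t}; p there: t:T. ✓
y: successors {t, w}; p there: t:T, w:F. ✓
That's 2 of 3 worlds, so 2/3.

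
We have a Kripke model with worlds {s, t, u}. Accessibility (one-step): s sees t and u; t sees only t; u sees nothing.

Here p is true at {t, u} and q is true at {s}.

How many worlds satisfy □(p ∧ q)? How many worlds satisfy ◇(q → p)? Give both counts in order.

1 and 2

For □(p ∧ q):
s: successors {t, u}; p ∧ q there: t:F, u:F. ✗
t: successors {t}; p ∧ q there: t:F. ✗
u: no successors, so □(p ∧ q) holds vacuously. ✓
— 1 world.
For ◇(q → p):
s: successors {t, u}; q → p there: t:T, u:T. ✓
t: successors {t}; q → p there: t:T. ✓
u: no successors, so ◇(q → p) fails. ✗
— 2 worlds.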